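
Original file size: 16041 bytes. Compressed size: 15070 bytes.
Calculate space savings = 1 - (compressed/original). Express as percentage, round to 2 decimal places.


ratio = compressed/original = 15070/16041 = 0.939468
savings = 1 - ratio = 1 - 0.939468 = 0.060532
as a percentage: 0.060532 * 100 = 6.05%

Space savings = 1 - 15070/16041 = 6.05%


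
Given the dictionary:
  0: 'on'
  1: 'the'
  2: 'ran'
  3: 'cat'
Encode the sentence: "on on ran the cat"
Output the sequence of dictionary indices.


Look up each word in the dictionary:
  'on' -> 0
  'on' -> 0
  'ran' -> 2
  'the' -> 1
  'cat' -> 3

Encoded: [0, 0, 2, 1, 3]


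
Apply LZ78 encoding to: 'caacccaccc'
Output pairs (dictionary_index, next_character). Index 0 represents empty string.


LZ78 encoding steps:
Dictionary: {0: ''}
Step 1: w='' (idx 0), next='c' -> output (0, 'c'), add 'c' as idx 1
Step 2: w='' (idx 0), next='a' -> output (0, 'a'), add 'a' as idx 2
Step 3: w='a' (idx 2), next='c' -> output (2, 'c'), add 'ac' as idx 3
Step 4: w='c' (idx 1), next='c' -> output (1, 'c'), add 'cc' as idx 4
Step 5: w='ac' (idx 3), next='c' -> output (3, 'c'), add 'acc' as idx 5
Step 6: w='c' (idx 1), end of input -> output (1, '')


Encoded: [(0, 'c'), (0, 'a'), (2, 'c'), (1, 'c'), (3, 'c'), (1, '')]


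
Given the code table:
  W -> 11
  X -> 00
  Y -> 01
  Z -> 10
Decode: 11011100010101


Decoding:
11 -> W
01 -> Y
11 -> W
00 -> X
01 -> Y
01 -> Y
01 -> Y


Result: WYWXYYY


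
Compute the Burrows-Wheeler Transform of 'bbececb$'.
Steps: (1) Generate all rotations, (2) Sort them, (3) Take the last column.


Rotations (sorted):
  0: $bbececb -> last char: b
  1: b$bbecec -> last char: c
  2: bbececb$ -> last char: $
  3: bececb$b -> last char: b
  4: cb$bbece -> last char: e
  5: cecb$bbe -> last char: e
  6: ecb$bbec -> last char: c
  7: ececb$bb -> last char: b


BWT = bc$beecb


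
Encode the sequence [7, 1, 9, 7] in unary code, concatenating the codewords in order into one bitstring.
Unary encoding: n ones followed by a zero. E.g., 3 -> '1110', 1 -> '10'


Encode each number as n ones followed by a terminating 0:
  7 -> 11111110 (8 bits)
  1 -> 10 (2 bits)
  9 -> 1111111110 (10 bits)
  7 -> 11111110 (8 bits)
Total length = 8 + 2 + 10 + 8 = 28 bits.

Unary([7, 1, 9, 7]) = 1111111010111111111011111110 (28 bits)


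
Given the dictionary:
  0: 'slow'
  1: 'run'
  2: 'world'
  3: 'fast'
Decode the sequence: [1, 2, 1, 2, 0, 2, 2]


Look up each index in the dictionary:
  1 -> 'run'
  2 -> 'world'
  1 -> 'run'
  2 -> 'world'
  0 -> 'slow'
  2 -> 'world'
  2 -> 'world'

Decoded: "run world run world slow world world"


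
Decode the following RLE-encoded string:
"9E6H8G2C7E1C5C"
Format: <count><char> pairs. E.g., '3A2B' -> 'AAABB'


Expanding each <count><char> pair:
  9E -> 'EEEEEEEEE'
  6H -> 'HHHHHH'
  8G -> 'GGGGGGGG'
  2C -> 'CC'
  7E -> 'EEEEEEE'
  1C -> 'C'
  5C -> 'CCCCC'

Decoded = EEEEEEEEEHHHHHHGGGGGGGGCCEEEEEEECCCCCC


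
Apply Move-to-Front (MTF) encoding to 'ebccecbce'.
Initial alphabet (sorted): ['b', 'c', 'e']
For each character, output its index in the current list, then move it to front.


MTF encoding:
'e': index 2 in ['b', 'c', 'e'] -> ['e', 'b', 'c']
'b': index 1 in ['e', 'b', 'c'] -> ['b', 'e', 'c']
'c': index 2 in ['b', 'e', 'c'] -> ['c', 'b', 'e']
'c': index 0 in ['c', 'b', 'e'] -> ['c', 'b', 'e']
'e': index 2 in ['c', 'b', 'e'] -> ['e', 'c', 'b']
'c': index 1 in ['e', 'c', 'b'] -> ['c', 'e', 'b']
'b': index 2 in ['c', 'e', 'b'] -> ['b', 'c', 'e']
'c': index 1 in ['b', 'c', 'e'] -> ['c', 'b', 'e']
'e': index 2 in ['c', 'b', 'e'] -> ['e', 'c', 'b']


Output: [2, 1, 2, 0, 2, 1, 2, 1, 2]


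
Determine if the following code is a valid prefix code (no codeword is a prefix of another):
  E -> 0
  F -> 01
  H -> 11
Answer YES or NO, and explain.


Checking each pair (does one codeword prefix another?):
  E='0' vs F='01': prefix -- VIOLATION

NO -- this is NOT a valid prefix code. E (0) is a prefix of F (01).


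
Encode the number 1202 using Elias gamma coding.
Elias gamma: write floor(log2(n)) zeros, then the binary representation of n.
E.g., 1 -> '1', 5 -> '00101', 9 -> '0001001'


num_bits = floor(log2(1202)) + 1 = 11
leading_zeros = num_bits - 1 = 10
binary(1202) = 10010110010

Elias gamma(1202) = '0000000000' + '10010110010' = 000000000010010110010 (21 bits)


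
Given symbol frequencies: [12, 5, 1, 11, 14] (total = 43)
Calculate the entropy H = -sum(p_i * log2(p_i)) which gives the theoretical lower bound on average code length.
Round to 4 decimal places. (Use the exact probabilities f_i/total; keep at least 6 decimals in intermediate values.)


Per-symbol terms -p_i * log2(p_i) with p_i = f_i/43:
  p = 12/43 = 0.279070: log2(p) = -1.841302, -p*log2(p) = 0.513852
  p = 5/43 = 0.116279: log2(p) = -3.104337, -p*log2(p) = 0.360969
  p = 1/43 = 0.023256: log2(p) = -5.426265, -p*log2(p) = 0.126192
  p = 11/43 = 0.255814: log2(p) = -1.966833, -p*log2(p) = 0.503143
  p = 14/43 = 0.325581: log2(p) = -1.618910, -p*log2(p) = 0.527087
H = 0.513852 + 0.360969 + 0.126192 + 0.503143 + 0.527087 = 2.031243

H = 2.0312 bits/symbol


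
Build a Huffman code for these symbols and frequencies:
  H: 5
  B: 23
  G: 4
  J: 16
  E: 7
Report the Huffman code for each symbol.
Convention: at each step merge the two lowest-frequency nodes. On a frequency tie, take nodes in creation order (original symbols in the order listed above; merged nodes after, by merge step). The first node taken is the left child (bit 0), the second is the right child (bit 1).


Huffman tree construction:
Step 1: Merge G(4) + H(5) = 9
Step 2: Merge E(7) + (G+H)(9) = 16
Step 3: Merge J(16) + (E+(G+H))(16) = 32
Step 4: Merge B(23) + (J+(E+(G+H)))(32) = 55
Read each symbol's code off the tree from the root (left child = 0, right child = 1).

Codes:
  H: 1111 (length 4)
  B: 0 (length 1)
  G: 1110 (length 4)
  J: 10 (length 2)
  E: 110 (length 3)
Average code length: 112/55 = 2.0364 bits/symbol


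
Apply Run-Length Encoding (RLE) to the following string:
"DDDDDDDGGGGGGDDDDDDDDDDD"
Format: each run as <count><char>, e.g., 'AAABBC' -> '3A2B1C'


Scanning runs left to right:
  i=0: run of 'D' x 7 -> '7D'
  i=7: run of 'G' x 6 -> '6G'
  i=13: run of 'D' x 11 -> '11D'

RLE = 7D6G11D


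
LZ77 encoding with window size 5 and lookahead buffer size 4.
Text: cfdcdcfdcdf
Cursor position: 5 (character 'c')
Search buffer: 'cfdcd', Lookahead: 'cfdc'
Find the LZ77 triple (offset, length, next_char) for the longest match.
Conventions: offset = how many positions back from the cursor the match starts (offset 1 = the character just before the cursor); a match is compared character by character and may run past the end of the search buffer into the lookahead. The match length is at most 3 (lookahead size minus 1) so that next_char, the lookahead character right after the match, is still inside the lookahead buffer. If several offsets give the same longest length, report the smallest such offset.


Try each offset into the search buffer:
  offset=1 (pos 4, char 'd'): match length 0
  offset=2 (pos 3, char 'c'): match length 1
  offset=3 (pos 2, char 'd'): match length 0
  offset=4 (pos 1, char 'f'): match length 0
  offset=5 (pos 0, char 'c'): match length 3
Longest match has length 3 at offset 5.
next_char = character at position 5 + 3 = 8 -> 'c'

Best match: offset=5, length=3 (matching 'cfd' starting at position 0)
LZ77 triple: (5, 3, 'c')


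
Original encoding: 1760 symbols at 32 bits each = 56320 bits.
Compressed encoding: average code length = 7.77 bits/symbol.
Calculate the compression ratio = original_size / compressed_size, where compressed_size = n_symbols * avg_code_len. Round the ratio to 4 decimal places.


original_size = n_symbols * orig_bits = 1760 * 32 = 56320 bits
compressed_size = n_symbols * avg_code_len = 1760 * 7.77 = 13675.2 bits
ratio = original_size / compressed_size = 56320 / 13675.2 = 4.1184

Compression ratio = 4.1184


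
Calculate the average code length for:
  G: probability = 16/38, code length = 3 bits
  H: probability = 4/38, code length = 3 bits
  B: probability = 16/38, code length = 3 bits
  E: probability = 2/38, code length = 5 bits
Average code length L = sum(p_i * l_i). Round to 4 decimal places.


Weighted contributions p_i * l_i:
  G: (16/38) * 3 = 48/38
  H: (4/38) * 3 = 12/38
  B: (16/38) * 3 = 48/38
  E: (2/38) * 5 = 10/38
Sum = (48 + 12 + 48 + 10)/38 = 118/38

L = 118/38 = 3.1053 bits/symbol


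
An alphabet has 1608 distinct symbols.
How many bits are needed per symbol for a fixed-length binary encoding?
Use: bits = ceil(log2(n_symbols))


log2(1608) = 10.6511
Bracket: 2^10 = 1024 < 1608 <= 2^11 = 2048
So ceil(log2(1608)) = 11

bits = ceil(log2(1608)) = ceil(10.6511) = 11 bits


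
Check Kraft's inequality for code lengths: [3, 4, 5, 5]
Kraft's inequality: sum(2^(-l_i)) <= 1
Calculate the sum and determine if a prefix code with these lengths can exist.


Sum = 2^(-3) + 2^(-4) + 2^(-5) + 2^(-5)
    = 0.125 + 0.0625 + 0.03125 + 0.03125
    = 8/32 = 0.25
Since 0.25 <= 1, Kraft's inequality IS satisfied.
A prefix code with these lengths CAN exist.

Kraft sum = 0.25. Satisfied.


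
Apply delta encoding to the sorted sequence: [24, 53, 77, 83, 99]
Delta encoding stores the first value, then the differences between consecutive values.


First value: 24
Deltas:
  53 - 24 = 29
  77 - 53 = 24
  83 - 77 = 6
  99 - 83 = 16


Delta encoded: [24, 29, 24, 6, 16]


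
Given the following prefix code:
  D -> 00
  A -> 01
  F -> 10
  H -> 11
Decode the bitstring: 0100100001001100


Decoding step by step:
Bits 01 -> A
Bits 00 -> D
Bits 10 -> F
Bits 00 -> D
Bits 01 -> A
Bits 00 -> D
Bits 11 -> H
Bits 00 -> D


Decoded message: ADFDADHD


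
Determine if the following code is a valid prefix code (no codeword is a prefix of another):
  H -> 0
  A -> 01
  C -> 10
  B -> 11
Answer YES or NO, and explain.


Checking each pair (does one codeword prefix another?):
  H='0' vs A='01': prefix -- VIOLATION

NO -- this is NOT a valid prefix code. H (0) is a prefix of A (01).


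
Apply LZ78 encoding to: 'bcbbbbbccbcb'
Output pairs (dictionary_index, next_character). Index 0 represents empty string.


LZ78 encoding steps:
Dictionary: {0: ''}
Step 1: w='' (idx 0), next='b' -> output (0, 'b'), add 'b' as idx 1
Step 2: w='' (idx 0), next='c' -> output (0, 'c'), add 'c' as idx 2
Step 3: w='b' (idx 1), next='b' -> output (1, 'b'), add 'bb' as idx 3
Step 4: w='bb' (idx 3), next='b' -> output (3, 'b'), add 'bbb' as idx 4
Step 5: w='c' (idx 2), next='c' -> output (2, 'c'), add 'cc' as idx 5
Step 6: w='b' (idx 1), next='c' -> output (1, 'c'), add 'bc' as idx 6
Step 7: w='b' (idx 1), end of input -> output (1, '')


Encoded: [(0, 'b'), (0, 'c'), (1, 'b'), (3, 'b'), (2, 'c'), (1, 'c'), (1, '')]


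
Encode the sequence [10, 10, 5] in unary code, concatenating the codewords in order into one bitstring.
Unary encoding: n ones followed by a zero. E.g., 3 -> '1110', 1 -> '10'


Encode each number as n ones followed by a terminating 0:
  10 -> 11111111110 (11 bits)
  10 -> 11111111110 (11 bits)
  5 -> 111110 (6 bits)
Total length = 11 + 11 + 6 = 28 bits.

Unary([10, 10, 5]) = 1111111111011111111110111110 (28 bits)


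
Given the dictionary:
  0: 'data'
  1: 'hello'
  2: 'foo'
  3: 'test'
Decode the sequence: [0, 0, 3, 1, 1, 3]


Look up each index in the dictionary:
  0 -> 'data'
  0 -> 'data'
  3 -> 'test'
  1 -> 'hello'
  1 -> 'hello'
  3 -> 'test'

Decoded: "data data test hello hello test"


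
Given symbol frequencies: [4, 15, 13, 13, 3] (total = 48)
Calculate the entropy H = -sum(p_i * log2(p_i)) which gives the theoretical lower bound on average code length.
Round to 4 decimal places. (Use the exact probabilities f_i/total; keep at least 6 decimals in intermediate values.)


Per-symbol terms -p_i * log2(p_i) with p_i = f_i/48:
  p = 4/48 = 0.083333: log2(p) = -3.584963, -p*log2(p) = 0.298747
  p = 15/48 = 0.312500: log2(p) = -1.678072, -p*log2(p) = 0.524397
  p = 13/48 = 0.270833: log2(p) = -1.884523, -p*log2(p) = 0.510392
  p = 13/48 = 0.270833: log2(p) = -1.884523, -p*log2(p) = 0.510392
  p = 3/48 = 0.062500: log2(p) = -4.000000, -p*log2(p) = 0.250000
H = 0.298747 + 0.524397 + 0.510392 + 0.510392 + 0.250000 = 2.093928

H = 2.0939 bits/symbol


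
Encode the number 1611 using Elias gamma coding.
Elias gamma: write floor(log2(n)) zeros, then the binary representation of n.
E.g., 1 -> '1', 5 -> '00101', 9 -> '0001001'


num_bits = floor(log2(1611)) + 1 = 11
leading_zeros = num_bits - 1 = 10
binary(1611) = 11001001011

Elias gamma(1611) = '0000000000' + '11001001011' = 000000000011001001011 (21 bits)


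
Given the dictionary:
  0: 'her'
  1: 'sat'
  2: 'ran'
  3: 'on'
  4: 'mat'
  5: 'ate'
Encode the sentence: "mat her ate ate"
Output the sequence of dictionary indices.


Look up each word in the dictionary:
  'mat' -> 4
  'her' -> 0
  'ate' -> 5
  'ate' -> 5

Encoded: [4, 0, 5, 5]


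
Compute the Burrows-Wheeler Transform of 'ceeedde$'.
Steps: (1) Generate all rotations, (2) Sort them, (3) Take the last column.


Rotations (sorted):
  0: $ceeedde -> last char: e
  1: ceeedde$ -> last char: $
  2: dde$ceee -> last char: e
  3: de$ceeed -> last char: d
  4: e$ceeedd -> last char: d
  5: edde$cee -> last char: e
  6: eedde$ce -> last char: e
  7: eeedde$c -> last char: c


BWT = e$eddeec


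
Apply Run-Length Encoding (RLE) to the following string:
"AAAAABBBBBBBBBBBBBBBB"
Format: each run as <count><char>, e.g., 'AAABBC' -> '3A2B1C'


Scanning runs left to right:
  i=0: run of 'A' x 5 -> '5A'
  i=5: run of 'B' x 16 -> '16B'

RLE = 5A16B


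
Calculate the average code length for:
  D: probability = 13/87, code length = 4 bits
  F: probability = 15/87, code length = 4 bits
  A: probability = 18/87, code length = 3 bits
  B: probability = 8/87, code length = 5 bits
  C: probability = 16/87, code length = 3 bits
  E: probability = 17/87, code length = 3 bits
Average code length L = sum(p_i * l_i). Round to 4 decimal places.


Weighted contributions p_i * l_i:
  D: (13/87) * 4 = 52/87
  F: (15/87) * 4 = 60/87
  A: (18/87) * 3 = 54/87
  B: (8/87) * 5 = 40/87
  C: (16/87) * 3 = 48/87
  E: (17/87) * 3 = 51/87
Sum = (52 + 60 + 54 + 40 + 48 + 51)/87 = 305/87

L = 305/87 = 3.5057 bits/symbol


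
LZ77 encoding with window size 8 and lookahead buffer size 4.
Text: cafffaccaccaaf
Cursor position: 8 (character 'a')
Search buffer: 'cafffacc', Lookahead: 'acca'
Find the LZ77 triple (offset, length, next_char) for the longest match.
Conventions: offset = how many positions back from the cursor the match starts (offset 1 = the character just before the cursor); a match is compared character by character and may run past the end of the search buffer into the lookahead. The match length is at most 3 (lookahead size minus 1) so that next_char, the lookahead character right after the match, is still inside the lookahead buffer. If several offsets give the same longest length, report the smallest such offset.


Try each offset into the search buffer:
  offset=1 (pos 7, char 'c'): match length 0
  offset=2 (pos 6, char 'c'): match length 0
  offset=3 (pos 5, char 'a'): match length 3
  offset=4 (pos 4, char 'f'): match length 0
  offset=5 (pos 3, char 'f'): match length 0
  offset=6 (pos 2, char 'f'): match length 0
  offset=7 (pos 1, char 'a'): match length 1
  offset=8 (pos 0, char 'c'): match length 0
Longest match has length 3 at offset 3.
next_char = character at position 8 + 3 = 11 -> 'a'

Best match: offset=3, length=3 (matching 'acc' starting at position 5)
LZ77 triple: (3, 3, 'a')


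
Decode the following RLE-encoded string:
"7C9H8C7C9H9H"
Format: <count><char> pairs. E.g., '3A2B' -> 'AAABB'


Expanding each <count><char> pair:
  7C -> 'CCCCCCC'
  9H -> 'HHHHHHHHH'
  8C -> 'CCCCCCCC'
  7C -> 'CCCCCCC'
  9H -> 'HHHHHHHHH'
  9H -> 'HHHHHHHHH'

Decoded = CCCCCCCHHHHHHHHHCCCCCCCCCCCCCCCHHHHHHHHHHHHHHHHHH


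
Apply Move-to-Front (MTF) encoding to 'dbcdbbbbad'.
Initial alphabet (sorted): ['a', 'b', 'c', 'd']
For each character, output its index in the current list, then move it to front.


MTF encoding:
'd': index 3 in ['a', 'b', 'c', 'd'] -> ['d', 'a', 'b', 'c']
'b': index 2 in ['d', 'a', 'b', 'c'] -> ['b', 'd', 'a', 'c']
'c': index 3 in ['b', 'd', 'a', 'c'] -> ['c', 'b', 'd', 'a']
'd': index 2 in ['c', 'b', 'd', 'a'] -> ['d', 'c', 'b', 'a']
'b': index 2 in ['d', 'c', 'b', 'a'] -> ['b', 'd', 'c', 'a']
'b': index 0 in ['b', 'd', 'c', 'a'] -> ['b', 'd', 'c', 'a']
'b': index 0 in ['b', 'd', 'c', 'a'] -> ['b', 'd', 'c', 'a']
'b': index 0 in ['b', 'd', 'c', 'a'] -> ['b', 'd', 'c', 'a']
'a': index 3 in ['b', 'd', 'c', 'a'] -> ['a', 'b', 'd', 'c']
'd': index 2 in ['a', 'b', 'd', 'c'] -> ['d', 'a', 'b', 'c']


Output: [3, 2, 3, 2, 2, 0, 0, 0, 3, 2]


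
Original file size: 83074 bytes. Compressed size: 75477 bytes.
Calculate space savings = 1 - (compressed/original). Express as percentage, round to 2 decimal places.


ratio = compressed/original = 75477/83074 = 0.908551
savings = 1 - ratio = 1 - 0.908551 = 0.091449
as a percentage: 0.091449 * 100 = 9.14%

Space savings = 1 - 75477/83074 = 9.14%


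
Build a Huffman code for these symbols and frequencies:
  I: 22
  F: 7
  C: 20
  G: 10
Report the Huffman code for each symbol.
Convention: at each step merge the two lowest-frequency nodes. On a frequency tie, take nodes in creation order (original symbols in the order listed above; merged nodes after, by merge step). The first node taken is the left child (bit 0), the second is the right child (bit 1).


Huffman tree construction:
Step 1: Merge F(7) + G(10) = 17
Step 2: Merge (F+G)(17) + C(20) = 37
Step 3: Merge I(22) + ((F+G)+C)(37) = 59
Read each symbol's code off the tree from the root (left child = 0, right child = 1).

Codes:
  I: 0 (length 1)
  F: 100 (length 3)
  C: 11 (length 2)
  G: 101 (length 3)
Average code length: 113/59 = 1.9153 bits/symbol


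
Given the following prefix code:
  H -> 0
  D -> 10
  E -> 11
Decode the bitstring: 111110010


Decoding step by step:
Bits 11 -> E
Bits 11 -> E
Bits 10 -> D
Bits 0 -> H
Bits 10 -> D


Decoded message: EEDHD


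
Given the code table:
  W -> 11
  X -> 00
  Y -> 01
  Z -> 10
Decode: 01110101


Decoding:
01 -> Y
11 -> W
01 -> Y
01 -> Y


Result: YWYY


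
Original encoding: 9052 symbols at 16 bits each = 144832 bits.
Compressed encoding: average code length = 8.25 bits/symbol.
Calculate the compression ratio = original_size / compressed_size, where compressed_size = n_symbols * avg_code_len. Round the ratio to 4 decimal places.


original_size = n_symbols * orig_bits = 9052 * 16 = 144832 bits
compressed_size = n_symbols * avg_code_len = 9052 * 8.25 = 74679.0 bits
ratio = original_size / compressed_size = 144832 / 74679.0 = 1.9394

Compression ratio = 1.9394


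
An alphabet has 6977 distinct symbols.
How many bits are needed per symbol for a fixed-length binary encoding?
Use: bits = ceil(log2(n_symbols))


log2(6977) = 12.7684
Bracket: 2^12 = 4096 < 6977 <= 2^13 = 8192
So ceil(log2(6977)) = 13

bits = ceil(log2(6977)) = ceil(12.7684) = 13 bits


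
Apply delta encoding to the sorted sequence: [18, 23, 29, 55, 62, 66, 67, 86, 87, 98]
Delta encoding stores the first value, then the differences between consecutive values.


First value: 18
Deltas:
  23 - 18 = 5
  29 - 23 = 6
  55 - 29 = 26
  62 - 55 = 7
  66 - 62 = 4
  67 - 66 = 1
  86 - 67 = 19
  87 - 86 = 1
  98 - 87 = 11


Delta encoded: [18, 5, 6, 26, 7, 4, 1, 19, 1, 11]


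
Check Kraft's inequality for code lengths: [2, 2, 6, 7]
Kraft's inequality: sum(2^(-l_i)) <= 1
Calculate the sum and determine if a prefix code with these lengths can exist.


Sum = 2^(-2) + 2^(-2) + 2^(-6) + 2^(-7)
    = 0.25 + 0.25 + 0.015625 + 0.0078125
    = 67/128 = 0.5234375
Since 0.5234375 <= 1, Kraft's inequality IS satisfied.
A prefix code with these lengths CAN exist.

Kraft sum = 0.5234375. Satisfied.


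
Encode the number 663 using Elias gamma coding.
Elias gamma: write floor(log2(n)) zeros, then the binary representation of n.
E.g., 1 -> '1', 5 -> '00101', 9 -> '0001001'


num_bits = floor(log2(663)) + 1 = 10
leading_zeros = num_bits - 1 = 9
binary(663) = 1010010111

Elias gamma(663) = '000000000' + '1010010111' = 0000000001010010111 (19 bits)


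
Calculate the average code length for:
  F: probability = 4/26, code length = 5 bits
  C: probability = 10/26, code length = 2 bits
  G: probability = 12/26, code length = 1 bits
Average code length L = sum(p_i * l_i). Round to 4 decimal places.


Weighted contributions p_i * l_i:
  F: (4/26) * 5 = 20/26
  C: (10/26) * 2 = 20/26
  G: (12/26) * 1 = 12/26
Sum = (20 + 20 + 12)/26 = 52/26

L = 52/26 = 2.0000 bits/symbol


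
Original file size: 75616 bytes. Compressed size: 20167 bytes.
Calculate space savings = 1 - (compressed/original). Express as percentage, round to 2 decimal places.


ratio = compressed/original = 20167/75616 = 0.266703
savings = 1 - ratio = 1 - 0.266703 = 0.733297
as a percentage: 0.733297 * 100 = 73.33%

Space savings = 1 - 20167/75616 = 73.33%


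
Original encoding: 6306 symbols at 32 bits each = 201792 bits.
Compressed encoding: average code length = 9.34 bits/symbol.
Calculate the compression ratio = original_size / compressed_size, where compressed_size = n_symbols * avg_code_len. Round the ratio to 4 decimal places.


original_size = n_symbols * orig_bits = 6306 * 32 = 201792 bits
compressed_size = n_symbols * avg_code_len = 6306 * 9.34 = 58898.04 bits
ratio = original_size / compressed_size = 201792 / 58898.04 = 3.4261

Compression ratio = 3.4261


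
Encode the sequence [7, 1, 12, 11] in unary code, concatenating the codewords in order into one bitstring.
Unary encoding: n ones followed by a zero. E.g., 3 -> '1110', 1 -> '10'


Encode each number as n ones followed by a terminating 0:
  7 -> 11111110 (8 bits)
  1 -> 10 (2 bits)
  12 -> 1111111111110 (13 bits)
  11 -> 111111111110 (12 bits)
Total length = 8 + 2 + 13 + 12 = 35 bits.

Unary([7, 1, 12, 11]) = 11111110101111111111110111111111110 (35 bits)


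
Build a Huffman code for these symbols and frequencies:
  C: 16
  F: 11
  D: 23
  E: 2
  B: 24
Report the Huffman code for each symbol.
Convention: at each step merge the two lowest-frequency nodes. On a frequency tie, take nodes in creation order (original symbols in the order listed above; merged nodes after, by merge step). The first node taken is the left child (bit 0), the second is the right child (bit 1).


Huffman tree construction:
Step 1: Merge E(2) + F(11) = 13
Step 2: Merge (E+F)(13) + C(16) = 29
Step 3: Merge D(23) + B(24) = 47
Step 4: Merge ((E+F)+C)(29) + (D+B)(47) = 76
Read each symbol's code off the tree from the root (left child = 0, right child = 1).

Codes:
  C: 01 (length 2)
  F: 001 (length 3)
  D: 10 (length 2)
  E: 000 (length 3)
  B: 11 (length 2)
Average code length: 165/76 = 2.1711 bits/symbol


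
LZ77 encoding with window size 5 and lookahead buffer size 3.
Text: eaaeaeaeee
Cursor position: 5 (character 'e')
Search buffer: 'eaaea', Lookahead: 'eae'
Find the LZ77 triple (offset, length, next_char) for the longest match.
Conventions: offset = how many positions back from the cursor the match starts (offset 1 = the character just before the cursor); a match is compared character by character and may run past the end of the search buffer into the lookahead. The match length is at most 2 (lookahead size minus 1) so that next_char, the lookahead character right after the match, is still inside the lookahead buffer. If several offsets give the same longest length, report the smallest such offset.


Try each offset into the search buffer:
  offset=1 (pos 4, char 'a'): match length 0
  offset=2 (pos 3, char 'e'): match length 2
  offset=3 (pos 2, char 'a'): match length 0
  offset=4 (pos 1, char 'a'): match length 0
  offset=5 (pos 0, char 'e'): match length 2
Longest match has length 2, found at offsets 2, 5; take the smallest, offset 2.
next_char = character at position 5 + 2 = 7 -> 'e'

Best match: offset=2, length=2 (matching 'ea' starting at position 3)
LZ77 triple: (2, 2, 'e')


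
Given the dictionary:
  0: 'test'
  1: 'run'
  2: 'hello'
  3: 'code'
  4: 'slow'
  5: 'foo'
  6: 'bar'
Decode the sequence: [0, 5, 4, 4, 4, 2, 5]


Look up each index in the dictionary:
  0 -> 'test'
  5 -> 'foo'
  4 -> 'slow'
  4 -> 'slow'
  4 -> 'slow'
  2 -> 'hello'
  5 -> 'foo'

Decoded: "test foo slow slow slow hello foo"


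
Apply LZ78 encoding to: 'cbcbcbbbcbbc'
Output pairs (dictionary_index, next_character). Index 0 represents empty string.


LZ78 encoding steps:
Dictionary: {0: ''}
Step 1: w='' (idx 0), next='c' -> output (0, 'c'), add 'c' as idx 1
Step 2: w='' (idx 0), next='b' -> output (0, 'b'), add 'b' as idx 2
Step 3: w='c' (idx 1), next='b' -> output (1, 'b'), add 'cb' as idx 3
Step 4: w='cb' (idx 3), next='b' -> output (3, 'b'), add 'cbb' as idx 4
Step 5: w='b' (idx 2), next='c' -> output (2, 'c'), add 'bc' as idx 5
Step 6: w='b' (idx 2), next='b' -> output (2, 'b'), add 'bb' as idx 6
Step 7: w='c' (idx 1), end of input -> output (1, '')


Encoded: [(0, 'c'), (0, 'b'), (1, 'b'), (3, 'b'), (2, 'c'), (2, 'b'), (1, '')]


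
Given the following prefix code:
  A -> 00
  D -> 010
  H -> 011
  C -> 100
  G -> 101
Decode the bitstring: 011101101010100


Decoding step by step:
Bits 011 -> H
Bits 101 -> G
Bits 101 -> G
Bits 010 -> D
Bits 100 -> C


Decoded message: HGGDC


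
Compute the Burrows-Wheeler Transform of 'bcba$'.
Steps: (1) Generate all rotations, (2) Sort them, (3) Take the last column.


Rotations (sorted):
  0: $bcba -> last char: a
  1: a$bcb -> last char: b
  2: ba$bc -> last char: c
  3: bcba$ -> last char: $
  4: cba$b -> last char: b


BWT = abc$b


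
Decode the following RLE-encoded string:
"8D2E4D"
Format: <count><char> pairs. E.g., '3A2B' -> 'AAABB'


Expanding each <count><char> pair:
  8D -> 'DDDDDDDD'
  2E -> 'EE'
  4D -> 'DDDD'

Decoded = DDDDDDDDEEDDDD


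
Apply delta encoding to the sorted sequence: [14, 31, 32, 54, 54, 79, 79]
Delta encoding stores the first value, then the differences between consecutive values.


First value: 14
Deltas:
  31 - 14 = 17
  32 - 31 = 1
  54 - 32 = 22
  54 - 54 = 0
  79 - 54 = 25
  79 - 79 = 0


Delta encoded: [14, 17, 1, 22, 0, 25, 0]


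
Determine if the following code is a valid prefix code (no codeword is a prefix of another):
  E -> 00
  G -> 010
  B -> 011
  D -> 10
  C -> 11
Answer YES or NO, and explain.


Checking each pair (does one codeword prefix another?):
  E='00' vs G='010': no prefix
  E='00' vs B='011': no prefix
  E='00' vs D='10': no prefix
  E='00' vs C='11': no prefix
  G='010' vs E='00': no prefix
  G='010' vs B='011': no prefix
  G='010' vs D='10': no prefix
  G='010' vs C='11': no prefix
  B='011' vs E='00': no prefix
  B='011' vs G='010': no prefix
  B='011' vs D='10': no prefix
  B='011' vs C='11': no prefix
  D='10' vs E='00': no prefix
  D='10' vs G='010': no prefix
  D='10' vs B='011': no prefix
  D='10' vs C='11': no prefix
  C='11' vs E='00': no prefix
  C='11' vs G='010': no prefix
  C='11' vs B='011': no prefix
  C='11' vs D='10': no prefix
No violation found over all pairs.

YES -- this is a valid prefix code. No codeword is a prefix of any other codeword.


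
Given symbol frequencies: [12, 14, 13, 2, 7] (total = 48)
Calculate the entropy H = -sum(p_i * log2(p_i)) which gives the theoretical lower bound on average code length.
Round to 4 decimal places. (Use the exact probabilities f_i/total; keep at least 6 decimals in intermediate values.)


Per-symbol terms -p_i * log2(p_i) with p_i = f_i/48:
  p = 12/48 = 0.250000: log2(p) = -2.000000, -p*log2(p) = 0.500000
  p = 14/48 = 0.291667: log2(p) = -1.777608, -p*log2(p) = 0.518469
  p = 13/48 = 0.270833: log2(p) = -1.884523, -p*log2(p) = 0.510392
  p = 2/48 = 0.041667: log2(p) = -4.584963, -p*log2(p) = 0.191040
  p = 7/48 = 0.145833: log2(p) = -2.777608, -p*log2(p) = 0.405068
H = 0.500000 + 0.518469 + 0.510392 + 0.191040 + 0.405068 = 2.124969

H = 2.125 bits/symbol


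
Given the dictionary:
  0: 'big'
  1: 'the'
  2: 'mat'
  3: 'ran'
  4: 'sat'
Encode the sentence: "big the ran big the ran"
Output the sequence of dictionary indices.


Look up each word in the dictionary:
  'big' -> 0
  'the' -> 1
  'ran' -> 3
  'big' -> 0
  'the' -> 1
  'ran' -> 3

Encoded: [0, 1, 3, 0, 1, 3]


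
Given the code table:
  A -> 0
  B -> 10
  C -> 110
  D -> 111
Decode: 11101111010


Decoding:
111 -> D
0 -> A
111 -> D
10 -> B
10 -> B


Result: DADBB


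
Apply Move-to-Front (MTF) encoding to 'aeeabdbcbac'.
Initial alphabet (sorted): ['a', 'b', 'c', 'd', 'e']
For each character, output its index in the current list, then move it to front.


MTF encoding:
'a': index 0 in ['a', 'b', 'c', 'd', 'e'] -> ['a', 'b', 'c', 'd', 'e']
'e': index 4 in ['a', 'b', 'c', 'd', 'e'] -> ['e', 'a', 'b', 'c', 'd']
'e': index 0 in ['e', 'a', 'b', 'c', 'd'] -> ['e', 'a', 'b', 'c', 'd']
'a': index 1 in ['e', 'a', 'b', 'c', 'd'] -> ['a', 'e', 'b', 'c', 'd']
'b': index 2 in ['a', 'e', 'b', 'c', 'd'] -> ['b', 'a', 'e', 'c', 'd']
'd': index 4 in ['b', 'a', 'e', 'c', 'd'] -> ['d', 'b', 'a', 'e', 'c']
'b': index 1 in ['d', 'b', 'a', 'e', 'c'] -> ['b', 'd', 'a', 'e', 'c']
'c': index 4 in ['b', 'd', 'a', 'e', 'c'] -> ['c', 'b', 'd', 'a', 'e']
'b': index 1 in ['c', 'b', 'd', 'a', 'e'] -> ['b', 'c', 'd', 'a', 'e']
'a': index 3 in ['b', 'c', 'd', 'a', 'e'] -> ['a', 'b', 'c', 'd', 'e']
'c': index 2 in ['a', 'b', 'c', 'd', 'e'] -> ['c', 'a', 'b', 'd', 'e']


Output: [0, 4, 0, 1, 2, 4, 1, 4, 1, 3, 2]


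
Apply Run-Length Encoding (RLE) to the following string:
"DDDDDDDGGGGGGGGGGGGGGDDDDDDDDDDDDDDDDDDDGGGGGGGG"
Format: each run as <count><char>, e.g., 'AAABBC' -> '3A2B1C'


Scanning runs left to right:
  i=0: run of 'D' x 7 -> '7D'
  i=7: run of 'G' x 14 -> '14G'
  i=21: run of 'D' x 19 -> '19D'
  i=40: run of 'G' x 8 -> '8G'

RLE = 7D14G19D8G


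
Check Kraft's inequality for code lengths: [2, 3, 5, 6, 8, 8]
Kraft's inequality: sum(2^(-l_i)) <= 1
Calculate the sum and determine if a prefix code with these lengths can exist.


Sum = 2^(-2) + 2^(-3) + 2^(-5) + 2^(-6) + 2^(-8) + 2^(-8)
    = 0.25 + 0.125 + 0.03125 + 0.015625 + 0.00390625 + 0.00390625
    = 110/256 = 0.4296875
Since 0.4296875 <= 1, Kraft's inequality IS satisfied.
A prefix code with these lengths CAN exist.

Kraft sum = 0.4296875. Satisfied.


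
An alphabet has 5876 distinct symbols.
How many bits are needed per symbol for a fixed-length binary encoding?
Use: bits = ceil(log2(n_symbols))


log2(5876) = 12.5206
Bracket: 2^12 = 4096 < 5876 <= 2^13 = 8192
So ceil(log2(5876)) = 13

bits = ceil(log2(5876)) = ceil(12.5206) = 13 bits


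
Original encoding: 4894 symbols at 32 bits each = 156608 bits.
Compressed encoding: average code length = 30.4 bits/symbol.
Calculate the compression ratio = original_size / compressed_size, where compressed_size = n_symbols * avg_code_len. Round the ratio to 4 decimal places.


original_size = n_symbols * orig_bits = 4894 * 32 = 156608 bits
compressed_size = n_symbols * avg_code_len = 4894 * 30.4 = 148777.6 bits
ratio = original_size / compressed_size = 156608 / 148777.6 = 1.0526

Compression ratio = 1.0526


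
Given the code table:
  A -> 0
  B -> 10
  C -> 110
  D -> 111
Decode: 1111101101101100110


Decoding:
111 -> D
110 -> C
110 -> C
110 -> C
110 -> C
0 -> A
110 -> C


Result: DCCCCAC


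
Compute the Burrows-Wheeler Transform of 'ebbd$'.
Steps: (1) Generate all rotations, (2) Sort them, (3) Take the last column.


Rotations (sorted):
  0: $ebbd -> last char: d
  1: bbd$e -> last char: e
  2: bd$eb -> last char: b
  3: d$ebb -> last char: b
  4: ebbd$ -> last char: $


BWT = debb$


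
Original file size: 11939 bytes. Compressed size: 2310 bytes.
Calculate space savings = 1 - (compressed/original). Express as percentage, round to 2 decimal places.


ratio = compressed/original = 2310/11939 = 0.193484
savings = 1 - ratio = 1 - 0.193484 = 0.806516
as a percentage: 0.806516 * 100 = 80.65%

Space savings = 1 - 2310/11939 = 80.65%


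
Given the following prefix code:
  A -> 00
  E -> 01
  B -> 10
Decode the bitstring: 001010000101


Decoding step by step:
Bits 00 -> A
Bits 10 -> B
Bits 10 -> B
Bits 00 -> A
Bits 01 -> E
Bits 01 -> E


Decoded message: ABBAEE


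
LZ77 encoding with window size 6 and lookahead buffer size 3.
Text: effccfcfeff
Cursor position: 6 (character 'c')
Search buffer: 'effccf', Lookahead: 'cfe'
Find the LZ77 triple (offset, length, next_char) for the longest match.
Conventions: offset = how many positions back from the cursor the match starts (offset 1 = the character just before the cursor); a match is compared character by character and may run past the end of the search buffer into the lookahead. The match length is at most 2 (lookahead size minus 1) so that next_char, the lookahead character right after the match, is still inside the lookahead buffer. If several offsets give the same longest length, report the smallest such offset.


Try each offset into the search buffer:
  offset=1 (pos 5, char 'f'): match length 0
  offset=2 (pos 4, char 'c'): match length 2
  offset=3 (pos 3, char 'c'): match length 1
  offset=4 (pos 2, char 'f'): match length 0
  offset=5 (pos 1, char 'f'): match length 0
  offset=6 (pos 0, char 'e'): match length 0
Longest match has length 2 at offset 2.
next_char = character at position 6 + 2 = 8 -> 'e'

Best match: offset=2, length=2 (matching 'cf' starting at position 4)
LZ77 triple: (2, 2, 'e')


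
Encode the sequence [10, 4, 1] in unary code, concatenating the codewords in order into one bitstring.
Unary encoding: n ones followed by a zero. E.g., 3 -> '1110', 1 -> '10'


Encode each number as n ones followed by a terminating 0:
  10 -> 11111111110 (11 bits)
  4 -> 11110 (5 bits)
  1 -> 10 (2 bits)
Total length = 11 + 5 + 2 = 18 bits.

Unary([10, 4, 1]) = 111111111101111010 (18 bits)


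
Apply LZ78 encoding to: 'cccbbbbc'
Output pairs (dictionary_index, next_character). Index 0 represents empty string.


LZ78 encoding steps:
Dictionary: {0: ''}
Step 1: w='' (idx 0), next='c' -> output (0, 'c'), add 'c' as idx 1
Step 2: w='c' (idx 1), next='c' -> output (1, 'c'), add 'cc' as idx 2
Step 3: w='' (idx 0), next='b' -> output (0, 'b'), add 'b' as idx 3
Step 4: w='b' (idx 3), next='b' -> output (3, 'b'), add 'bb' as idx 4
Step 5: w='b' (idx 3), next='c' -> output (3, 'c'), add 'bc' as idx 5


Encoded: [(0, 'c'), (1, 'c'), (0, 'b'), (3, 'b'), (3, 'c')]


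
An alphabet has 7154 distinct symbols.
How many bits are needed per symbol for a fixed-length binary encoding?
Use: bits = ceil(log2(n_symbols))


log2(7154) = 12.8045
Bracket: 2^12 = 4096 < 7154 <= 2^13 = 8192
So ceil(log2(7154)) = 13

bits = ceil(log2(7154)) = ceil(12.8045) = 13 bits


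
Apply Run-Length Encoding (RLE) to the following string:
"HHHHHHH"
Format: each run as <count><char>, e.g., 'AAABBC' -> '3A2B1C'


Scanning runs left to right:
  i=0: run of 'H' x 7 -> '7H'

RLE = 7H


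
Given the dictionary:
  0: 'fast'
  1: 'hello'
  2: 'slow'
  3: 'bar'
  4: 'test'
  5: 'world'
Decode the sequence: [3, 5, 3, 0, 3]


Look up each index in the dictionary:
  3 -> 'bar'
  5 -> 'world'
  3 -> 'bar'
  0 -> 'fast'
  3 -> 'bar'

Decoded: "bar world bar fast bar"


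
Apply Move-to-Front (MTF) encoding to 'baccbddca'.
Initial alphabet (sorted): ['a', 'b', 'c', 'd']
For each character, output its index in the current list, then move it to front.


MTF encoding:
'b': index 1 in ['a', 'b', 'c', 'd'] -> ['b', 'a', 'c', 'd']
'a': index 1 in ['b', 'a', 'c', 'd'] -> ['a', 'b', 'c', 'd']
'c': index 2 in ['a', 'b', 'c', 'd'] -> ['c', 'a', 'b', 'd']
'c': index 0 in ['c', 'a', 'b', 'd'] -> ['c', 'a', 'b', 'd']
'b': index 2 in ['c', 'a', 'b', 'd'] -> ['b', 'c', 'a', 'd']
'd': index 3 in ['b', 'c', 'a', 'd'] -> ['d', 'b', 'c', 'a']
'd': index 0 in ['d', 'b', 'c', 'a'] -> ['d', 'b', 'c', 'a']
'c': index 2 in ['d', 'b', 'c', 'a'] -> ['c', 'd', 'b', 'a']
'a': index 3 in ['c', 'd', 'b', 'a'] -> ['a', 'c', 'd', 'b']


Output: [1, 1, 2, 0, 2, 3, 0, 2, 3]


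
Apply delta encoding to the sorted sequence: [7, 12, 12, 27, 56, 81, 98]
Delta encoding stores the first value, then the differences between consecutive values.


First value: 7
Deltas:
  12 - 7 = 5
  12 - 12 = 0
  27 - 12 = 15
  56 - 27 = 29
  81 - 56 = 25
  98 - 81 = 17


Delta encoded: [7, 5, 0, 15, 29, 25, 17]


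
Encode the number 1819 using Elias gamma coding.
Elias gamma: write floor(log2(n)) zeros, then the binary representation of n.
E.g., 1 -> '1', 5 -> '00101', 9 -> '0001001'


num_bits = floor(log2(1819)) + 1 = 11
leading_zeros = num_bits - 1 = 10
binary(1819) = 11100011011

Elias gamma(1819) = '0000000000' + '11100011011' = 000000000011100011011 (21 bits)


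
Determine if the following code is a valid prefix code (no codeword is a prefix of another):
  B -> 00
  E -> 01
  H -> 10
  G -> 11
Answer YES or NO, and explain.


Checking each pair (does one codeword prefix another?):
  B='00' vs E='01': no prefix
  B='00' vs H='10': no prefix
  B='00' vs G='11': no prefix
  E='01' vs B='00': no prefix
  E='01' vs H='10': no prefix
  E='01' vs G='11': no prefix
  H='10' vs B='00': no prefix
  H='10' vs E='01': no prefix
  H='10' vs G='11': no prefix
  G='11' vs B='00': no prefix
  G='11' vs E='01': no prefix
  G='11' vs H='10': no prefix
No violation found over all pairs.

YES -- this is a valid prefix code. No codeword is a prefix of any other codeword.


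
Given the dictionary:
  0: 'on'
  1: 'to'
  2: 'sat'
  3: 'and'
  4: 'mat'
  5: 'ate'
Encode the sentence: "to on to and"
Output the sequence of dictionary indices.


Look up each word in the dictionary:
  'to' -> 1
  'on' -> 0
  'to' -> 1
  'and' -> 3

Encoded: [1, 0, 1, 3]


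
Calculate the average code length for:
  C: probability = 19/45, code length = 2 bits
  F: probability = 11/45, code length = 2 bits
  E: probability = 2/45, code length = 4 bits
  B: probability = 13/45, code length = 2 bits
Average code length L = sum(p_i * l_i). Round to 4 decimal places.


Weighted contributions p_i * l_i:
  C: (19/45) * 2 = 38/45
  F: (11/45) * 2 = 22/45
  E: (2/45) * 4 = 8/45
  B: (13/45) * 2 = 26/45
Sum = (38 + 22 + 8 + 26)/45 = 94/45

L = 94/45 = 2.0889 bits/symbol


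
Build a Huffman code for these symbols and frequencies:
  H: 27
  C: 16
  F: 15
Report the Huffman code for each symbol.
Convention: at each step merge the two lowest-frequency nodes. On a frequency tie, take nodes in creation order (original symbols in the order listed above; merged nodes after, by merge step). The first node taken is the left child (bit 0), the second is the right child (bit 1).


Huffman tree construction:
Step 1: Merge F(15) + C(16) = 31
Step 2: Merge H(27) + (F+C)(31) = 58
Read each symbol's code off the tree from the root (left child = 0, right child = 1).

Codes:
  H: 0 (length 1)
  C: 11 (length 2)
  F: 10 (length 2)
Average code length: 89/58 = 1.5345 bits/symbol


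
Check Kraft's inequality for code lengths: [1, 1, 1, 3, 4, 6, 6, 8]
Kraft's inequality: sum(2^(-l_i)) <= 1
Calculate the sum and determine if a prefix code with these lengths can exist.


Sum = 2^(-1) + 2^(-1) + 2^(-1) + 2^(-3) + 2^(-4) + 2^(-6) + 2^(-6) + 2^(-8)
    = 0.5 + 0.5 + 0.5 + 0.125 + 0.0625 + 0.015625 + 0.015625 + 0.00390625
    = 441/256 = 1.72265625
Since 1.72265625 > 1, Kraft's inequality is NOT satisfied.
A prefix code with these lengths CANNOT exist.

Kraft sum = 1.72265625. Not satisfied.


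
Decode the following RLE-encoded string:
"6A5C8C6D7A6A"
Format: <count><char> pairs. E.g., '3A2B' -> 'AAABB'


Expanding each <count><char> pair:
  6A -> 'AAAAAA'
  5C -> 'CCCCC'
  8C -> 'CCCCCCCC'
  6D -> 'DDDDDD'
  7A -> 'AAAAAAA'
  6A -> 'AAAAAA'

Decoded = AAAAAACCCCCCCCCCCCCDDDDDDAAAAAAAAAAAAA


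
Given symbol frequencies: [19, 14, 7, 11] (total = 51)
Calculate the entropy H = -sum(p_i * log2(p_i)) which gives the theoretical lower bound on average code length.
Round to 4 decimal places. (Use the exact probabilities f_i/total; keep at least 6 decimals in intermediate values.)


Per-symbol terms -p_i * log2(p_i) with p_i = f_i/51:
  p = 19/51 = 0.372549: log2(p) = -1.424498, -p*log2(p) = 0.530695
  p = 14/51 = 0.274510: log2(p) = -1.865070, -p*log2(p) = 0.511980
  p = 7/51 = 0.137255: log2(p) = -2.865070, -p*log2(p) = 0.393245
  p = 11/51 = 0.215686: log2(p) = -2.212994, -p*log2(p) = 0.477312
H = 0.530695 + 0.511980 + 0.393245 + 0.477312 = 1.913232

H = 1.9132 bits/symbol
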